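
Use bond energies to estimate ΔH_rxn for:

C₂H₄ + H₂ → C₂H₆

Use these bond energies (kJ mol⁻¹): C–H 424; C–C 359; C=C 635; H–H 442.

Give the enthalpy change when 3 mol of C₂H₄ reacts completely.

Bonds broken (reactants):
  C–H: 4 × 424 = 1696
  C=C: 1 × 635 = 635
  H–H: 1 × 442 = 442
  Σ(broken) = 2773 kJ
Bonds formed (products):
  C–C: 1 × 359 = 359
  C–H: 6 × 424 = 2544
  Σ(formed) = 2903 kJ
ΔH = Σ(broken) − Σ(formed) = 2773 − 2903 = −130 kJ
For 3× the reaction as written: 3 × (−130) = −390 kJ

ΔH = −390 kJ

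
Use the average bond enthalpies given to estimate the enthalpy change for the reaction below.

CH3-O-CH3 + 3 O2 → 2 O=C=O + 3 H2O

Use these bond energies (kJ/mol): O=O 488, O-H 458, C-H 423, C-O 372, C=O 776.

Bonds broken (reactants):
  C-H: 6 × 423 = 2538
  C-O: 2 × 372 = 744
  O=O: 3 × 488 = 1464
  Σ(broken) = 4746 kJ
Bonds formed (products):
  C=O: 4 × 776 = 3104
  O-H: 6 × 458 = 2748
  Σ(formed) = 5852 kJ
ΔH = Σ(broken) − Σ(formed) = 4746 − 5852 = −1106 kJ

ΔH ≈ −1106 kJ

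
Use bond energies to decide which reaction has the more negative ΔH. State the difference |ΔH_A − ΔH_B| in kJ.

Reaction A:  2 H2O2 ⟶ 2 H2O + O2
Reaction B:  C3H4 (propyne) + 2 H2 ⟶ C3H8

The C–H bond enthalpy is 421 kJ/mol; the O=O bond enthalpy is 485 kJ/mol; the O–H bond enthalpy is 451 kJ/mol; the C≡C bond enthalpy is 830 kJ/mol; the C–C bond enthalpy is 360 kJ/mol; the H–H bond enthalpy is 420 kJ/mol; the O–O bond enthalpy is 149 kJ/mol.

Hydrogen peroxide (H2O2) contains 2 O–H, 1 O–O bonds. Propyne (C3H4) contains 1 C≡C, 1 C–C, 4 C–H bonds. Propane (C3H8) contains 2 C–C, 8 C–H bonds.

Reaction A:
  Bonds broken (reactants):
    O–H: 4 × 451 = 1804
    O–O: 2 × 149 = 298
    Σ(broken) = 2102 kJ
  Bonds formed (products):
    O–H: 4 × 451 = 1804
    O=O: 1 × 485 = 485
    Σ(formed) = 2289 kJ
  ΔH_A = 2102 − 2289 = −187 kJ
Reaction B:
  Bonds broken (reactants):
    C≡C: 1 × 830 = 830
    C–C: 1 × 360 = 360
    C–H: 4 × 421 = 1684
    H–H: 2 × 420 = 840
    Σ(broken) = 3714 kJ
  Bonds formed (products):
    C–C: 2 × 360 = 720
    C–H: 8 × 421 = 3368
    Σ(formed) = 4088 kJ
  ΔH_B = 3714 − 4088 = −374 kJ
ΔH_A − ΔH_B = +187 kJ, so reaction B has the more negative ΔH; |ΔH_A − ΔH_B| = 187 kJ.

Reaction B, by 187 kJ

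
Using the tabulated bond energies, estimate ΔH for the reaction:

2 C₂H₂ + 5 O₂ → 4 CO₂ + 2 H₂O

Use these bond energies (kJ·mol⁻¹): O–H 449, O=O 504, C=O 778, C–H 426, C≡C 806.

Bonds broken (reactants):
  C≡C: 2 × 806 = 1612
  C–H: 4 × 426 = 1704
  O=O: 5 × 504 = 2520
  Σ(broken) = 5836 kJ
Bonds formed (products):
  C=O: 8 × 778 = 6224
  O–H: 4 × 449 = 1796
  Σ(formed) = 8020 kJ
ΔH = Σ(broken) − Σ(formed) = 5836 − 8020 = −2184 kJ

ΔH ≈ −2184 kJ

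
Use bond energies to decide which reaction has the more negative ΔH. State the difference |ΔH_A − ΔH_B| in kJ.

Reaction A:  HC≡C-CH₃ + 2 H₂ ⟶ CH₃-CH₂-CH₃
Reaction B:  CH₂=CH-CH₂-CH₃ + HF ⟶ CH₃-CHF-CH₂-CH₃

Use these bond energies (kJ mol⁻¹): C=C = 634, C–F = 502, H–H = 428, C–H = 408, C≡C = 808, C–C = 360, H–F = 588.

Reaction A, by 280 kJ

Reaction A:
  Bonds broken (reactants):
    C≡C: 1 × 808 = 808
    C–C: 1 × 360 = 360
    C–H: 4 × 408 = 1632
    H–H: 2 × 428 = 856
    Σ(broken) = 3656 kJ
  Bonds formed (products):
    C–C: 2 × 360 = 720
    C–H: 8 × 408 = 3264
    Σ(formed) = 3984 kJ
  ΔH_A = 3656 − 3984 = −328 kJ
Reaction B:
  Bonds broken (reactants):
    C–C: 2 × 360 = 720
    C–H: 8 × 408 = 3264
    C=C: 1 × 634 = 634
    H–F: 1 × 588 = 588
    Σ(broken) = 5206 kJ
  Bonds formed (products):
    C–C: 3 × 360 = 1080
    C–F: 1 × 502 = 502
    C–H: 9 × 408 = 3672
    Σ(formed) = 5254 kJ
  ΔH_B = 5206 − 5254 = −48 kJ
ΔH_A − ΔH_B = −280 kJ, so reaction A has the more negative ΔH; |ΔH_A − ΔH_B| = 280 kJ.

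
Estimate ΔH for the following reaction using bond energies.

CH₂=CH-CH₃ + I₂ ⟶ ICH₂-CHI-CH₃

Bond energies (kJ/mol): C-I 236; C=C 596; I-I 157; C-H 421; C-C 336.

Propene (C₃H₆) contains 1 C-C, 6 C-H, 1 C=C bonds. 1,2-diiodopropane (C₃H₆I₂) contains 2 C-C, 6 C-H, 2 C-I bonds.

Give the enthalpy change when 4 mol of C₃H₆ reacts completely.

Bonds broken (reactants):
  C-C: 1 × 336 = 336
  C-H: 6 × 421 = 2526
  C=C: 1 × 596 = 596
  I-I: 1 × 157 = 157
  Σ(broken) = 3615 kJ
Bonds formed (products):
  C-C: 2 × 336 = 672
  C-H: 6 × 421 = 2526
  C-I: 2 × 236 = 472
  Σ(formed) = 3670 kJ
ΔH = Σ(broken) − Σ(formed) = 3615 − 3670 = −55 kJ
For 4× the reaction as written: 4 × (−55) = −220 kJ

ΔH = −220 kJ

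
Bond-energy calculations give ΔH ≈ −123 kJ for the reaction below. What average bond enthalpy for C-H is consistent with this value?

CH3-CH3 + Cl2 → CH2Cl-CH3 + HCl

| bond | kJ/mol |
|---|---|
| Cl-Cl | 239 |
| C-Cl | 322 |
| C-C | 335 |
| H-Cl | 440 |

D(C-H) ≈ 400 kJ/mol

Let D be the C-H bond energy.
Σ(broken) = 1×335 + 6×D + 1×239 = 574 + 6D
Σ(formed) = 1×335 + 1×322 + 5×D + 1×440 = 1097 + 5D
ΔH = Σ(broken) − Σ(formed) = (574 + 6D) − (1097 + 5D) = −523 + D
Setting this equal to −123 kJ gives D = 400 kJ/mol.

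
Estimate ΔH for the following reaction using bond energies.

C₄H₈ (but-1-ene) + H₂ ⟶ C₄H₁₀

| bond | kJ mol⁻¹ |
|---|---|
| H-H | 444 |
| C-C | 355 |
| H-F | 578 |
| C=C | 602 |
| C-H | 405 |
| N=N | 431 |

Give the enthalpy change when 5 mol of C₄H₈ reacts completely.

ΔH = −595 kJ

Bonds broken (reactants):
  C-C: 2 × 355 = 710
  C-H: 8 × 405 = 3240
  C=C: 1 × 602 = 602
  H-H: 1 × 444 = 444
  Σ(broken) = 4996 kJ
Bonds formed (products):
  C-C: 3 × 355 = 1065
  C-H: 10 × 405 = 4050
  Σ(formed) = 5115 kJ
ΔH = Σ(broken) − Σ(formed) = 4996 − 5115 = −119 kJ
For 5× the reaction as written: 5 × (−119) = −595 kJ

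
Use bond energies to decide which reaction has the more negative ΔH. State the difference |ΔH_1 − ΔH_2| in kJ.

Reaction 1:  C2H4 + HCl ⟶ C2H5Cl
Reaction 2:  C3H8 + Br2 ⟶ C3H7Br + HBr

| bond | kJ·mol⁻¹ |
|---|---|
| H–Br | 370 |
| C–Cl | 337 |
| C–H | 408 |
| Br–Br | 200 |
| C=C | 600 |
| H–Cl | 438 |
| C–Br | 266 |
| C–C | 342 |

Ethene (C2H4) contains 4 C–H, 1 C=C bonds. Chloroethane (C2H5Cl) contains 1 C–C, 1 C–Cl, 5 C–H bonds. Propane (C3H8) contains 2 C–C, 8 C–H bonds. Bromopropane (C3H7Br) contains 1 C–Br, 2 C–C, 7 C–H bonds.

Reaction 1:
  Bonds broken (reactants):
    C–H: 4 × 408 = 1632
    C=C: 1 × 600 = 600
    H–Cl: 1 × 438 = 438
    Σ(broken) = 2670 kJ
  Bonds formed (products):
    C–C: 1 × 342 = 342
    C–Cl: 1 × 337 = 337
    C–H: 5 × 408 = 2040
    Σ(formed) = 2719 kJ
  ΔH_1 = 2670 − 2719 = −49 kJ
Reaction 2:
  Bonds broken (reactants):
    Br–Br: 1 × 200 = 200
    C–C: 2 × 342 = 684
    C–H: 8 × 408 = 3264
    Σ(broken) = 4148 kJ
  Bonds formed (products):
    C–Br: 1 × 266 = 266
    C–C: 2 × 342 = 684
    C–H: 7 × 408 = 2856
    H–Br: 1 × 370 = 370
    Σ(formed) = 4176 kJ
  ΔH_2 = 4148 − 4176 = −28 kJ
ΔH_1 − ΔH_2 = −21 kJ, so reaction 1 has the more negative ΔH; |ΔH_1 − ΔH_2| = 21 kJ.

Reaction 1, by 21 kJ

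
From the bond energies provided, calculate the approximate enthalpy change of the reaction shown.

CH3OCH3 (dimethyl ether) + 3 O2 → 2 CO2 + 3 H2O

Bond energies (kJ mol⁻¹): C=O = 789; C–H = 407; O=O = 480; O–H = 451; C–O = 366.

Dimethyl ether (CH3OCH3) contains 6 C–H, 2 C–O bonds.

ΔH ≈ −1248 kJ

Bonds broken (reactants):
  C–H: 6 × 407 = 2442
  C–O: 2 × 366 = 732
  O=O: 3 × 480 = 1440
  Σ(broken) = 4614 kJ
Bonds formed (products):
  C=O: 4 × 789 = 3156
  O–H: 6 × 451 = 2706
  Σ(formed) = 5862 kJ
ΔH = Σ(broken) − Σ(formed) = 4614 − 5862 = −1248 kJ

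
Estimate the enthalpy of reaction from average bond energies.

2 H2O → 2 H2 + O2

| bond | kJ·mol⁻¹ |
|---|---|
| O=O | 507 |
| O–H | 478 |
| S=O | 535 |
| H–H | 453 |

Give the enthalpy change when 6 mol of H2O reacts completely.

Bonds broken (reactants):
  O–H: 4 × 478 = 1912
  Σ(broken) = 1912 kJ
Bonds formed (products):
  H–H: 2 × 453 = 906
  O=O: 1 × 507 = 507
  Σ(formed) = 1413 kJ
ΔH = Σ(broken) − Σ(formed) = 1912 − 1413 = +499 kJ
For 3× the reaction as written: 3 × (+499) = +1497 kJ

ΔH = +1497 kJ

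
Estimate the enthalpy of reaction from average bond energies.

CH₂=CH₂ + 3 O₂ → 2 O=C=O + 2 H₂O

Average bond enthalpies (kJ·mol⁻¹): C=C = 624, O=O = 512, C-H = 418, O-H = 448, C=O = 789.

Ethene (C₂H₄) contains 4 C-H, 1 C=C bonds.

ΔH ≈ −1116 kJ

Bonds broken (reactants):
  C-H: 4 × 418 = 1672
  C=C: 1 × 624 = 624
  O=O: 3 × 512 = 1536
  Σ(broken) = 3832 kJ
Bonds formed (products):
  C=O: 4 × 789 = 3156
  O-H: 4 × 448 = 1792
  Σ(formed) = 4948 kJ
ΔH = Σ(broken) − Σ(formed) = 3832 − 4948 = −1116 kJ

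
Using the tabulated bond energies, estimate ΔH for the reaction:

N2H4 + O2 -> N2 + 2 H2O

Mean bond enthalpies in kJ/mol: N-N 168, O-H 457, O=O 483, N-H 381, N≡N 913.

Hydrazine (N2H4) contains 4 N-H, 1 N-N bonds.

Bonds broken (reactants):
  N-H: 4 × 381 = 1524
  N-N: 1 × 168 = 168
  O=O: 1 × 483 = 483
  Σ(broken) = 2175 kJ
Bonds formed (products):
  N≡N: 1 × 913 = 913
  O-H: 4 × 457 = 1828
  Σ(formed) = 2741 kJ
ΔH = Σ(broken) − Σ(formed) = 2175 − 2741 = −566 kJ

ΔH ≈ −566 kJ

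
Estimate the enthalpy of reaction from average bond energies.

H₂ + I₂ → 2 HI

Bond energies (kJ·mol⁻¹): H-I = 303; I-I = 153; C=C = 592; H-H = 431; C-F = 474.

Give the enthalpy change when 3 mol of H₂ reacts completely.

ΔH = −66 kJ

Bonds broken (reactants):
  H-H: 1 × 431 = 431
  I-I: 1 × 153 = 153
  Σ(broken) = 584 kJ
Bonds formed (products):
  H-I: 2 × 303 = 606
  Σ(formed) = 606 kJ
ΔH = Σ(broken) − Σ(formed) = 584 − 606 = −22 kJ
For 3× the reaction as written: 3 × (−22) = −66 kJ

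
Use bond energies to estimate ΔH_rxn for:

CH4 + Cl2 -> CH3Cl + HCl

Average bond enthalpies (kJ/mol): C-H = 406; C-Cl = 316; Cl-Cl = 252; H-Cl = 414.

Bonds broken (reactants):
  C-H: 4 × 406 = 1624
  Cl-Cl: 1 × 252 = 252
  Σ(broken) = 1876 kJ
Bonds formed (products):
  C-Cl: 1 × 316 = 316
  C-H: 3 × 406 = 1218
  H-Cl: 1 × 414 = 414
  Σ(formed) = 1948 kJ
ΔH = Σ(broken) − Σ(formed) = 1876 − 1948 = −72 kJ

ΔH ≈ −72 kJ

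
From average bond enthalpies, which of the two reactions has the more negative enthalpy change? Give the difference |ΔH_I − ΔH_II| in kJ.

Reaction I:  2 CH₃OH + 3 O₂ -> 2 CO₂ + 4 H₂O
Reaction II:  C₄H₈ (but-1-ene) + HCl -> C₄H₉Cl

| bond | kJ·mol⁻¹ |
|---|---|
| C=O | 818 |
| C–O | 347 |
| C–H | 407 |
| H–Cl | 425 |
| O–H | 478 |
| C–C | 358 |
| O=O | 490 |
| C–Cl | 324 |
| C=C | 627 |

Reaction I:
  Bonds broken (reactants):
    C–H: 6 × 407 = 2442
    C–O: 2 × 347 = 694
    O–H: 2 × 478 = 956
    O=O: 3 × 490 = 1470
    Σ(broken) = 5562 kJ
  Bonds formed (products):
    C=O: 4 × 818 = 3272
    O–H: 8 × 478 = 3824
    Σ(formed) = 7096 kJ
  ΔH_I = 5562 − 7096 = −1534 kJ
Reaction II:
  Bonds broken (reactants):
    C–C: 2 × 358 = 716
    C–H: 8 × 407 = 3256
    C=C: 1 × 627 = 627
    H–Cl: 1 × 425 = 425
    Σ(broken) = 5024 kJ
  Bonds formed (products):
    C–C: 3 × 358 = 1074
    C–Cl: 1 × 324 = 324
    C–H: 9 × 407 = 3663
    Σ(formed) = 5061 kJ
  ΔH_II = 5024 − 5061 = −37 kJ
ΔH_I − ΔH_II = −1497 kJ, so reaction I has the more negative ΔH; |ΔH_I − ΔH_II| = 1497 kJ.

Reaction I, by 1497 kJ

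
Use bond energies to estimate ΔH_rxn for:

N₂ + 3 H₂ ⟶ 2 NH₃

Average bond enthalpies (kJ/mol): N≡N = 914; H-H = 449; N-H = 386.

ΔH ≈ −55 kJ

Bonds broken (reactants):
  H-H: 3 × 449 = 1347
  N≡N: 1 × 914 = 914
  Σ(broken) = 2261 kJ
Bonds formed (products):
  N-H: 6 × 386 = 2316
  Σ(formed) = 2316 kJ
ΔH = Σ(broken) − Σ(formed) = 2261 − 2316 = −55 kJ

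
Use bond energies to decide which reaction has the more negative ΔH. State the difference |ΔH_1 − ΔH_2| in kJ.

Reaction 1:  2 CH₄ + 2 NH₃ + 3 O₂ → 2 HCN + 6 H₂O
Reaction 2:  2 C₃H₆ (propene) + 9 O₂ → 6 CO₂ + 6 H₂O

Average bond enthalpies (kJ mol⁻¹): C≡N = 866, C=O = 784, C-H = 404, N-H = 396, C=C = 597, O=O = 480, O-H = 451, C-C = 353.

Reaction 2, by 2848 kJ

Reaction 1:
  Bonds broken (reactants):
    C-H: 8 × 404 = 3232
    N-H: 6 × 396 = 2376
    O=O: 3 × 480 = 1440
    Σ(broken) = 7048 kJ
  Bonds formed (products):
    C≡N: 2 × 866 = 1732
    C-H: 2 × 404 = 808
    O-H: 12 × 451 = 5412
    Σ(formed) = 7952 kJ
  ΔH_1 = 7048 − 7952 = −904 kJ
Reaction 2:
  Bonds broken (reactants):
    C-C: 2 × 353 = 706
    C-H: 12 × 404 = 4848
    C=C: 2 × 597 = 1194
    O=O: 9 × 480 = 4320
    Σ(broken) = 11068 kJ
  Bonds formed (products):
    C=O: 12 × 784 = 9408
    O-H: 12 × 451 = 5412
    Σ(formed) = 14820 kJ
  ΔH_2 = 11068 − 14820 = −3752 kJ
ΔH_1 − ΔH_2 = +2848 kJ, so reaction 2 has the more negative ΔH; |ΔH_1 − ΔH_2| = 2848 kJ.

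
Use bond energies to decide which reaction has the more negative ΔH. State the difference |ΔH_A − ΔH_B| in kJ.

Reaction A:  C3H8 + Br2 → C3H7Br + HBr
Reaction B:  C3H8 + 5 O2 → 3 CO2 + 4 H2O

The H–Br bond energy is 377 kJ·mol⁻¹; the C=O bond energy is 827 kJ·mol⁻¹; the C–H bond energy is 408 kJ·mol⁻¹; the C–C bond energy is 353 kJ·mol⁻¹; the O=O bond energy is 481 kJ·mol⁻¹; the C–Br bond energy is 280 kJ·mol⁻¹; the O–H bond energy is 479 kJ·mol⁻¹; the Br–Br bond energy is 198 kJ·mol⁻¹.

Reaction A:
  Bonds broken (reactants):
    Br–Br: 1 × 198 = 198
    C–C: 2 × 353 = 706
    C–H: 8 × 408 = 3264
    Σ(broken) = 4168 kJ
  Bonds formed (products):
    C–Br: 1 × 280 = 280
    C–C: 2 × 353 = 706
    C–H: 7 × 408 = 2856
    H–Br: 1 × 377 = 377
    Σ(formed) = 4219 kJ
  ΔH_A = 4168 − 4219 = −51 kJ
Reaction B:
  Bonds broken (reactants):
    C–C: 2 × 353 = 706
    C–H: 8 × 408 = 3264
    O=O: 5 × 481 = 2405
    Σ(broken) = 6375 kJ
  Bonds formed (products):
    C=O: 6 × 827 = 4962
    O–H: 8 × 479 = 3832
    Σ(formed) = 8794 kJ
  ΔH_B = 6375 − 8794 = −2419 kJ
ΔH_A − ΔH_B = +2368 kJ, so reaction B has the more negative ΔH; |ΔH_A − ΔH_B| = 2368 kJ.

Reaction B, by 2368 kJ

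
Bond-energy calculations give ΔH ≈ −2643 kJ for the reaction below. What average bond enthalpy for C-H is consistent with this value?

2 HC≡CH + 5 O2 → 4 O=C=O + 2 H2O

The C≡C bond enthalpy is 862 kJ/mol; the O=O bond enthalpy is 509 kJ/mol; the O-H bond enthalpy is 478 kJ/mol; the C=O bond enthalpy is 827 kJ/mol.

Let D be the C-H bond energy.
Σ(broken) = 2×862 + 4×D + 5×509 = 4269 + 4D
Σ(formed) = 8×827 + 4×478 = 8528
ΔH = Σ(broken) − Σ(formed) = (4269 + 4D) − (8528) = −4259 + 4D
Setting this equal to −2643 kJ gives 4D = 1616, so D = 404 kJ/mol.

D(C-H) ≈ 404 kJ/mol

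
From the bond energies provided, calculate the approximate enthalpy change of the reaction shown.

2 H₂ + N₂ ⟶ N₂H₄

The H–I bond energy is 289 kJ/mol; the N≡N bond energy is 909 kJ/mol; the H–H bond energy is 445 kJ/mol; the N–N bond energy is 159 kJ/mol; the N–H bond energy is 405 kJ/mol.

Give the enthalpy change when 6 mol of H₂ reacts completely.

Bonds broken (reactants):
  H–H: 2 × 445 = 890
  N≡N: 1 × 909 = 909
  Σ(broken) = 1799 kJ
Bonds formed (products):
  N–H: 4 × 405 = 1620
  N–N: 1 × 159 = 159
  Σ(formed) = 1779 kJ
ΔH = Σ(broken) − Σ(formed) = 1799 − 1779 = +20 kJ
For 3× the reaction as written: 3 × (+20) = +60 kJ

ΔH = +60 kJ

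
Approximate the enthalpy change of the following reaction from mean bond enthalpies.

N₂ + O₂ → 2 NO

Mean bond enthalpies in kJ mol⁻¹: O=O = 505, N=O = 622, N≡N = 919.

Bonds broken (reactants):
  N≡N: 1 × 919 = 919
  O=O: 1 × 505 = 505
  Σ(broken) = 1424 kJ
Bonds formed (products):
  N=O: 2 × 622 = 1244
  Σ(formed) = 1244 kJ
ΔH = Σ(broken) − Σ(formed) = 1424 − 1244 = +180 kJ

ΔH ≈ +180 kJ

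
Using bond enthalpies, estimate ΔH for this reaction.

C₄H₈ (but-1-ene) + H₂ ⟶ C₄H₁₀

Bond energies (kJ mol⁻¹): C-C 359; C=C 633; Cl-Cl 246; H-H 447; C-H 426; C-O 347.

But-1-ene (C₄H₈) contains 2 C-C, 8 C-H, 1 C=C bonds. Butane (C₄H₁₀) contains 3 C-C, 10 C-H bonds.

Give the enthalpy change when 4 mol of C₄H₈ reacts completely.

ΔH = −524 kJ

Bonds broken (reactants):
  C-C: 2 × 359 = 718
  C-H: 8 × 426 = 3408
  C=C: 1 × 633 = 633
  H-H: 1 × 447 = 447
  Σ(broken) = 5206 kJ
Bonds formed (products):
  C-C: 3 × 359 = 1077
  C-H: 10 × 426 = 4260
  Σ(formed) = 5337 kJ
ΔH = Σ(broken) − Σ(formed) = 5206 − 5337 = −131 kJ
For 4× the reaction as written: 4 × (−131) = −524 kJ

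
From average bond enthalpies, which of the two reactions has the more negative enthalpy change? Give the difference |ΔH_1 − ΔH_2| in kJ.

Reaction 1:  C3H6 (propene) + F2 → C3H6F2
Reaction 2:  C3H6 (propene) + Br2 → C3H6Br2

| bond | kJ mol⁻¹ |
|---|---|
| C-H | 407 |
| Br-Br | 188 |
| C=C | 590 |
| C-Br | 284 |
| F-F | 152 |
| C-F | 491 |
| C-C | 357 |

Reaction 1:
  Bonds broken (reactants):
    C-C: 1 × 357 = 357
    C-H: 6 × 407 = 2442
    C=C: 1 × 590 = 590
    F-F: 1 × 152 = 152
    Σ(broken) = 3541 kJ
  Bonds formed (products):
    C-C: 2 × 357 = 714
    C-F: 2 × 491 = 982
    C-H: 6 × 407 = 2442
    Σ(formed) = 4138 kJ
  ΔH_1 = 3541 − 4138 = −597 kJ
Reaction 2:
  Bonds broken (reactants):
    Br-Br: 1 × 188 = 188
    C-C: 1 × 357 = 357
    C-H: 6 × 407 = 2442
    C=C: 1 × 590 = 590
    Σ(broken) = 3577 kJ
  Bonds formed (products):
    C-Br: 2 × 284 = 568
    C-C: 2 × 357 = 714
    C-H: 6 × 407 = 2442
    Σ(formed) = 3724 kJ
  ΔH_2 = 3577 − 3724 = −147 kJ
ΔH_1 − ΔH_2 = −450 kJ, so reaction 1 has the more negative ΔH; |ΔH_1 − ΔH_2| = 450 kJ.

Reaction 1, by 450 kJ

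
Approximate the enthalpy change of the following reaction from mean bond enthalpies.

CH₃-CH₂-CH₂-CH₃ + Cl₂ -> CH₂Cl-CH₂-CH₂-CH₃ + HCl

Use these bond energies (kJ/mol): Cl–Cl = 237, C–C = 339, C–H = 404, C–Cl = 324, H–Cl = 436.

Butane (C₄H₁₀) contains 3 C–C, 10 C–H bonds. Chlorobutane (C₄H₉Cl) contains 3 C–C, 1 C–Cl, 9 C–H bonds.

Bonds broken (reactants):
  C–C: 3 × 339 = 1017
  C–H: 10 × 404 = 4040
  Cl–Cl: 1 × 237 = 237
  Σ(broken) = 5294 kJ
Bonds formed (products):
  C–C: 3 × 339 = 1017
  C–Cl: 1 × 324 = 324
  C–H: 9 × 404 = 3636
  H–Cl: 1 × 436 = 436
  Σ(formed) = 5413 kJ
ΔH = Σ(broken) − Σ(formed) = 5294 − 5413 = −119 kJ

ΔH ≈ −119 kJ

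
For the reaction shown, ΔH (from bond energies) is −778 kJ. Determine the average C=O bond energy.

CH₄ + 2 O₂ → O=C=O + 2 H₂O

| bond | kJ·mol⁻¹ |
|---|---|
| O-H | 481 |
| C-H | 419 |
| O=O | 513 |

D(C=O) ≈ 778 kJ/mol

Let D be the C=O bond energy.
Σ(broken) = 4×419 + 2×513 = 2702
Σ(formed) = 2×D + 4×481 = 1924 + 2D
ΔH = Σ(broken) − Σ(formed) = (2702) − (1924 + 2D) = +778 − 2D
Setting this equal to −778 kJ gives 2D = 1556, so D = 778 kJ/mol.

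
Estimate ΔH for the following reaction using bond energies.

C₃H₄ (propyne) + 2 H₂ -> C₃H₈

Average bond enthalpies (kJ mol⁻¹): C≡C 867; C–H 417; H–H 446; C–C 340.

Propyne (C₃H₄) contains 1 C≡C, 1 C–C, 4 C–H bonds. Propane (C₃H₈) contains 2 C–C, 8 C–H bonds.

Bonds broken (reactants):
  C≡C: 1 × 867 = 867
  C–C: 1 × 340 = 340
  C–H: 4 × 417 = 1668
  H–H: 2 × 446 = 892
  Σ(broken) = 3767 kJ
Bonds formed (products):
  C–C: 2 × 340 = 680
  C–H: 8 × 417 = 3336
  Σ(formed) = 4016 kJ
ΔH = Σ(broken) − Σ(formed) = 3767 − 4016 = −249 kJ

ΔH ≈ −249 kJ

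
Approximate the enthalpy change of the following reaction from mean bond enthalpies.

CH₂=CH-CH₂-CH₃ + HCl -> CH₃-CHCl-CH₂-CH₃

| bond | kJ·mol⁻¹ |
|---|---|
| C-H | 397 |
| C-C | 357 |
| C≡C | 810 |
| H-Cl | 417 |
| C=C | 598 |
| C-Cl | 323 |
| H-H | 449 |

ΔH ≈ −62 kJ

Bonds broken (reactants):
  C-C: 2 × 357 = 714
  C-H: 8 × 397 = 3176
  C=C: 1 × 598 = 598
  H-Cl: 1 × 417 = 417
  Σ(broken) = 4905 kJ
Bonds formed (products):
  C-C: 3 × 357 = 1071
  C-Cl: 1 × 323 = 323
  C-H: 9 × 397 = 3573
  Σ(formed) = 4967 kJ
ΔH = Σ(broken) − Σ(formed) = 4905 − 4967 = −62 kJ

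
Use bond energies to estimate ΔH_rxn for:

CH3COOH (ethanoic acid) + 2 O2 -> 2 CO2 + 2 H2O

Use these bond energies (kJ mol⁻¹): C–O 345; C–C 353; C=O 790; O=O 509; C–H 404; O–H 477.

Bonds broken (reactants):
  C–C: 1 × 353 = 353
  C–H: 3 × 404 = 1212
  C–O: 1 × 345 = 345
  C=O: 1 × 790 = 790
  O–H: 1 × 477 = 477
  O=O: 2 × 509 = 1018
  Σ(broken) = 4195 kJ
Bonds formed (products):
  C=O: 4 × 790 = 3160
  O–H: 4 × 477 = 1908
  Σ(formed) = 5068 kJ
ΔH = Σ(broken) − Σ(formed) = 4195 − 5068 = −873 kJ

ΔH ≈ −873 kJ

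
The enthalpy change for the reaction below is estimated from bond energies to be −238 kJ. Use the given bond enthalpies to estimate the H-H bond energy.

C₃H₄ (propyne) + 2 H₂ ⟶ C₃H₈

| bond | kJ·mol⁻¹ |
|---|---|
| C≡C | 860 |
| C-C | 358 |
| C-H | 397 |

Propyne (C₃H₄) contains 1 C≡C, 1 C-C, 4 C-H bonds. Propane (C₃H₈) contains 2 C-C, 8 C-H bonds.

Let D be the H-H bond energy.
Σ(broken) = 1×860 + 1×358 + 4×397 + 2×D = 2806 + 2D
Σ(formed) = 2×358 + 8×397 = 3892
ΔH = Σ(broken) − Σ(formed) = (2806 + 2D) − (3892) = −1086 + 2D
Setting this equal to −238 kJ gives 2D = 848, so D = 424 kJ/mol.

D(H-H) ≈ 424 kJ/mol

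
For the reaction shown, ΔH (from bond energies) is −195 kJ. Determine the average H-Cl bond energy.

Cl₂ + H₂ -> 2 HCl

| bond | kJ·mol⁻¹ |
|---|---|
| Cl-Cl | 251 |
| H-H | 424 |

D(H-Cl) ≈ 435 kJ/mol

Let D be the H-Cl bond energy.
Σ(broken) = 1×251 + 1×424 = 675
Σ(formed) = 2×D = 2D
ΔH = Σ(broken) − Σ(formed) = (675) − (2D) = +675 − 2D
Setting this equal to −195 kJ gives 2D = 870, so D = 435 kJ/mol.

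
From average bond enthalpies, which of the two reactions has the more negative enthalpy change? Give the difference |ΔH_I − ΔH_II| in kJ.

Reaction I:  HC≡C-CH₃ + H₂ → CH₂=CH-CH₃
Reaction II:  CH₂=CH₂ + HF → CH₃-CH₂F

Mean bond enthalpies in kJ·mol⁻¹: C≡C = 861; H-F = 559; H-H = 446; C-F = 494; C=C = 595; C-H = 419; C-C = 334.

Reaction I, by 33 kJ

Reaction I:
  Bonds broken (reactants):
    C≡C: 1 × 861 = 861
    C-C: 1 × 334 = 334
    C-H: 4 × 419 = 1676
    H-H: 1 × 446 = 446
    Σ(broken) = 3317 kJ
  Bonds formed (products):
    C-C: 1 × 334 = 334
    C-H: 6 × 419 = 2514
    C=C: 1 × 595 = 595
    Σ(formed) = 3443 kJ
  ΔH_I = 3317 − 3443 = −126 kJ
Reaction II:
  Bonds broken (reactants):
    C-H: 4 × 419 = 1676
    C=C: 1 × 595 = 595
    H-F: 1 × 559 = 559
    Σ(broken) = 2830 kJ
  Bonds formed (products):
    C-C: 1 × 334 = 334
    C-F: 1 × 494 = 494
    C-H: 5 × 419 = 2095
    Σ(formed) = 2923 kJ
  ΔH_II = 2830 − 2923 = −93 kJ
ΔH_I − ΔH_II = −33 kJ, so reaction I has the more negative ΔH; |ΔH_I − ΔH_II| = 33 kJ.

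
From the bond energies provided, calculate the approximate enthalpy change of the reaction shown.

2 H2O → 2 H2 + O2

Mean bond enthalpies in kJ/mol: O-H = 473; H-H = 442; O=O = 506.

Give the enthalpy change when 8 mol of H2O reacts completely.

Bonds broken (reactants):
  O-H: 4 × 473 = 1892
  Σ(broken) = 1892 kJ
Bonds formed (products):
  H-H: 2 × 442 = 884
  O=O: 1 × 506 = 506
  Σ(formed) = 1390 kJ
ΔH = Σ(broken) − Σ(formed) = 1892 − 1390 = +502 kJ
For 4× the reaction as written: 4 × (+502) = +2008 kJ

ΔH = +2008 kJ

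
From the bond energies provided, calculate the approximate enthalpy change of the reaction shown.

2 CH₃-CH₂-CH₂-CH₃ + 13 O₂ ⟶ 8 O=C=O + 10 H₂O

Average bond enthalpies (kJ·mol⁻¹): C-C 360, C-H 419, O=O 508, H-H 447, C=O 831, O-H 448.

Bonds broken (reactants):
  C-C: 6 × 360 = 2160
  C-H: 20 × 419 = 8380
  O=O: 13 × 508 = 6604
  Σ(broken) = 17144 kJ
Bonds formed (products):
  C=O: 16 × 831 = 13296
  O-H: 20 × 448 = 8960
  Σ(formed) = 22256 kJ
ΔH = Σ(broken) − Σ(formed) = 17144 − 22256 = −5112 kJ

ΔH ≈ −5112 kJ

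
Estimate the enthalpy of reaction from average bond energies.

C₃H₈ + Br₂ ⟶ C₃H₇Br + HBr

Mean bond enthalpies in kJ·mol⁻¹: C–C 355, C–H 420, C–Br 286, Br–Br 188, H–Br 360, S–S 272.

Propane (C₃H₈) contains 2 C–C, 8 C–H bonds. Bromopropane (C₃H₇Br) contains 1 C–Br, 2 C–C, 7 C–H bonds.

Bonds broken (reactants):
  Br–Br: 1 × 188 = 188
  C–C: 2 × 355 = 710
  C–H: 8 × 420 = 3360
  Σ(broken) = 4258 kJ
Bonds formed (products):
  C–Br: 1 × 286 = 286
  C–C: 2 × 355 = 710
  C–H: 7 × 420 = 2940
  H–Br: 1 × 360 = 360
  Σ(formed) = 4296 kJ
ΔH = Σ(broken) − Σ(formed) = 4258 − 4296 = −38 kJ

ΔH ≈ −38 kJ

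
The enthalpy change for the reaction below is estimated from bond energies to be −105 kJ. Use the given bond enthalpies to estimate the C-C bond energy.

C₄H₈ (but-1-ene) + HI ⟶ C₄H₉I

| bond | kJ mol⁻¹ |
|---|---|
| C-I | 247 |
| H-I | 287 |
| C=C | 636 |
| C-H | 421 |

Let D be the C-C bond energy.
Σ(broken) = 2×D + 8×421 + 1×636 + 1×287 = 4291 + 2D
Σ(formed) = 3×D + 9×421 + 1×247 = 4036 + 3D
ΔH = Σ(broken) − Σ(formed) = (4291 + 2D) − (4036 + 3D) = +255 − D
Setting this equal to −105 kJ gives D = 360 kJ/mol.

D(C-C) ≈ 360 kJ/mol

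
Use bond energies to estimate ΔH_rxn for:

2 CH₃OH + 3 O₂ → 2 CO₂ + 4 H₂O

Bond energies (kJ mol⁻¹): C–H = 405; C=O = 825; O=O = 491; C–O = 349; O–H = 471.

Bonds broken (reactants):
  C–H: 6 × 405 = 2430
  C–O: 2 × 349 = 698
  O–H: 2 × 471 = 942
  O=O: 3 × 491 = 1473
  Σ(broken) = 5543 kJ
Bonds formed (products):
  C=O: 4 × 825 = 3300
  O–H: 8 × 471 = 3768
  Σ(formed) = 7068 kJ
ΔH = Σ(broken) − Σ(formed) = 5543 − 7068 = −1525 kJ

ΔH ≈ −1525 kJ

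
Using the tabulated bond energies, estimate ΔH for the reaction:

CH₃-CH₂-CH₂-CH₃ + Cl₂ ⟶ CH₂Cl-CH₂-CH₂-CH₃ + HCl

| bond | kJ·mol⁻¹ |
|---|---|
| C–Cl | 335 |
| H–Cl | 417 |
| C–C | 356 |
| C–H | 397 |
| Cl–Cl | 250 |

Bonds broken (reactants):
  C–C: 3 × 356 = 1068
  C–H: 10 × 397 = 3970
  Cl–Cl: 1 × 250 = 250
  Σ(broken) = 5288 kJ
Bonds formed (products):
  C–C: 3 × 356 = 1068
  C–Cl: 1 × 335 = 335
  C–H: 9 × 397 = 3573
  H–Cl: 1 × 417 = 417
  Σ(formed) = 5393 kJ
ΔH = Σ(broken) − Σ(formed) = 5288 − 5393 = −105 kJ

ΔH ≈ −105 kJ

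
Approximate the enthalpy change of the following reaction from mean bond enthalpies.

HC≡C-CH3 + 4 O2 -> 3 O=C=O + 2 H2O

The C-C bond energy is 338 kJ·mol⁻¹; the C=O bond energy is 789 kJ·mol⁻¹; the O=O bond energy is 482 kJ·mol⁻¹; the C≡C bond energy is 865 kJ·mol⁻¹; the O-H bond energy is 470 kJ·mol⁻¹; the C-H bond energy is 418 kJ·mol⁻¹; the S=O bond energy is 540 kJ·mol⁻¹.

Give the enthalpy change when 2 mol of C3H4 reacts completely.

ΔH = −3622 kJ

Bonds broken (reactants):
  C≡C: 1 × 865 = 865
  C-C: 1 × 338 = 338
  C-H: 4 × 418 = 1672
  O=O: 4 × 482 = 1928
  Σ(broken) = 4803 kJ
Bonds formed (products):
  C=O: 6 × 789 = 4734
  O-H: 4 × 470 = 1880
  Σ(formed) = 6614 kJ
ΔH = Σ(broken) − Σ(formed) = 4803 − 6614 = −1811 kJ
For 2× the reaction as written: 2 × (−1811) = −3622 kJ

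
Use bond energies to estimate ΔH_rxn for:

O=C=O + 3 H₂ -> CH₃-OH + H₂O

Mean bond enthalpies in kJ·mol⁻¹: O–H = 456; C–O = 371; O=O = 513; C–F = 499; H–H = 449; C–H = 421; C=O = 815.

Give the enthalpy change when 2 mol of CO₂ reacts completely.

Bonds broken (reactants):
  C=O: 2 × 815 = 1630
  H–H: 3 × 449 = 1347
  Σ(broken) = 2977 kJ
Bonds formed (products):
  C–H: 3 × 421 = 1263
  C–O: 1 × 371 = 371
  O–H: 3 × 456 = 1368
  Σ(formed) = 3002 kJ
ΔH = Σ(broken) − Σ(formed) = 2977 − 3002 = −25 kJ
For 2× the reaction as written: 2 × (−25) = −50 kJ

ΔH = −50 kJ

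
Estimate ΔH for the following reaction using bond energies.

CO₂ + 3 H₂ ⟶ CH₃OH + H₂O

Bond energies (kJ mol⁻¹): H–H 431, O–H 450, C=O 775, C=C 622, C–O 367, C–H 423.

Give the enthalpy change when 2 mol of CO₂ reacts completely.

ΔH = −286 kJ

Bonds broken (reactants):
  C=O: 2 × 775 = 1550
  H–H: 3 × 431 = 1293
  Σ(broken) = 2843 kJ
Bonds formed (products):
  C–H: 3 × 423 = 1269
  C–O: 1 × 367 = 367
  O–H: 3 × 450 = 1350
  Σ(formed) = 2986 kJ
ΔH = Σ(broken) − Σ(formed) = 2843 − 2986 = −143 kJ
For 2× the reaction as written: 2 × (−143) = −286 kJ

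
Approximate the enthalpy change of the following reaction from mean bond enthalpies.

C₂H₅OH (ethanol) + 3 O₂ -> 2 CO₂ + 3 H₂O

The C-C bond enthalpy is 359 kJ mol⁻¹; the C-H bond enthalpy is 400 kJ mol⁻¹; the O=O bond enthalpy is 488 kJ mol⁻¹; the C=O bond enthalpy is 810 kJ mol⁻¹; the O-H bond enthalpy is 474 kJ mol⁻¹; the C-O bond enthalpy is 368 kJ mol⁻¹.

Bonds broken (reactants):
  C-C: 1 × 359 = 359
  C-H: 5 × 400 = 2000
  C-O: 1 × 368 = 368
  O-H: 1 × 474 = 474
  O=O: 3 × 488 = 1464
  Σ(broken) = 4665 kJ
Bonds formed (products):
  C=O: 4 × 810 = 3240
  O-H: 6 × 474 = 2844
  Σ(formed) = 6084 kJ
ΔH = Σ(broken) − Σ(formed) = 4665 − 6084 = −1419 kJ

ΔH ≈ −1419 kJ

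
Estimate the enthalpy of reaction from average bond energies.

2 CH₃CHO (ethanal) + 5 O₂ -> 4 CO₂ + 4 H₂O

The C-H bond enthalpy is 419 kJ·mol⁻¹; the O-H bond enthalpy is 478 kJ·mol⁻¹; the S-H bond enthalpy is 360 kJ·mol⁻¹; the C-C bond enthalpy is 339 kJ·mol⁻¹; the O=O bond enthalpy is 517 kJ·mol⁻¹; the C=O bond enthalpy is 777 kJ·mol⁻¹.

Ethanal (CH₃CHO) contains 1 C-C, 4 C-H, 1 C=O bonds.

ΔH ≈ −1871 kJ

Bonds broken (reactants):
  C-C: 2 × 339 = 678
  C-H: 8 × 419 = 3352
  C=O: 2 × 777 = 1554
  O=O: 5 × 517 = 2585
  Σ(broken) = 8169 kJ
Bonds formed (products):
  C=O: 8 × 777 = 6216
  O-H: 8 × 478 = 3824
  Σ(formed) = 10040 kJ
ΔH = Σ(broken) − Σ(formed) = 8169 − 10040 = −1871 kJ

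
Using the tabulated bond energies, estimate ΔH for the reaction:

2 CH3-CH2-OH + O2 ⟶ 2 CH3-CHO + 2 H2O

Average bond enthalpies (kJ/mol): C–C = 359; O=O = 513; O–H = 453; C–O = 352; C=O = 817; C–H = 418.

Bonds broken (reactants):
  C–C: 2 × 359 = 718
  C–H: 10 × 418 = 4180
  C–O: 2 × 352 = 704
  O–H: 2 × 453 = 906
  O=O: 1 × 513 = 513
  Σ(broken) = 7021 kJ
Bonds formed (products):
  C–C: 2 × 359 = 718
  C–H: 8 × 418 = 3344
  C=O: 2 × 817 = 1634
  O–H: 4 × 453 = 1812
  Σ(formed) = 7508 kJ
ΔH = Σ(broken) − Σ(formed) = 7021 − 7508 = −487 kJ

ΔH ≈ −487 kJ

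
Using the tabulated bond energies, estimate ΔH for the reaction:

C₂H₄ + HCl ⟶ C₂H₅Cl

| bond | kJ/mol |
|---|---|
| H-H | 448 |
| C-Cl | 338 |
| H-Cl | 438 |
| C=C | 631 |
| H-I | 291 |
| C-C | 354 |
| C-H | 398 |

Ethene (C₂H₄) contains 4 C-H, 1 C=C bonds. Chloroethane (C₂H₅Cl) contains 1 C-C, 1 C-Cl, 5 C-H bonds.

ΔH ≈ −21 kJ

Bonds broken (reactants):
  C-H: 4 × 398 = 1592
  C=C: 1 × 631 = 631
  H-Cl: 1 × 438 = 438
  Σ(broken) = 2661 kJ
Bonds formed (products):
  C-C: 1 × 354 = 354
  C-Cl: 1 × 338 = 338
  C-H: 5 × 398 = 1990
  Σ(formed) = 2682 kJ
ΔH = Σ(broken) − Σ(formed) = 2661 − 2682 = −21 kJ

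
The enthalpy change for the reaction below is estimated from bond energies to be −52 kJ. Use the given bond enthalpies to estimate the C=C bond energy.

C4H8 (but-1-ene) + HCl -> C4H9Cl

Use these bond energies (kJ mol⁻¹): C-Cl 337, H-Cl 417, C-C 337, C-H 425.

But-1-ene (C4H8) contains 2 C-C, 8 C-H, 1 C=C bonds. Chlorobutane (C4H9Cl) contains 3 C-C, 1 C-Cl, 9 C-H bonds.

Let D be the C=C bond energy.
Σ(broken) = 2×337 + 8×425 + 1×D + 1×417 = 4491 + D
Σ(formed) = 3×337 + 1×337 + 9×425 = 5173
ΔH = Σ(broken) − Σ(formed) = (4491 + D) − (5173) = −682 + D
Setting this equal to −52 kJ gives D = 630 kJ/mol.

D(C=C) ≈ 630 kJ/mol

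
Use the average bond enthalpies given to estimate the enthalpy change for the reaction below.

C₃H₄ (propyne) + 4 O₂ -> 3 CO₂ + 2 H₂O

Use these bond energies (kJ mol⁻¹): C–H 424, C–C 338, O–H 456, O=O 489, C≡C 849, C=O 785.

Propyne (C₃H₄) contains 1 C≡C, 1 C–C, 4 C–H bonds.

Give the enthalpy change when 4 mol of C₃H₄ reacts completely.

ΔH = −6780 kJ

Bonds broken (reactants):
  C≡C: 1 × 849 = 849
  C–C: 1 × 338 = 338
  C–H: 4 × 424 = 1696
  O=O: 4 × 489 = 1956
  Σ(broken) = 4839 kJ
Bonds formed (products):
  C=O: 6 × 785 = 4710
  O–H: 4 × 456 = 1824
  Σ(formed) = 6534 kJ
ΔH = Σ(broken) − Σ(formed) = 4839 − 6534 = −1695 kJ
For 4× the reaction as written: 4 × (−1695) = −6780 kJ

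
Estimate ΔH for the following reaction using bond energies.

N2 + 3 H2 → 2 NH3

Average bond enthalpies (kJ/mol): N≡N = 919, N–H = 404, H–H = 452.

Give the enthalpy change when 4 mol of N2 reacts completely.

Bonds broken (reactants):
  H–H: 3 × 452 = 1356
  N≡N: 1 × 919 = 919
  Σ(broken) = 2275 kJ
Bonds formed (products):
  N–H: 6 × 404 = 2424
  Σ(formed) = 2424 kJ
ΔH = Σ(broken) − Σ(formed) = 2275 − 2424 = −149 kJ
For 4× the reaction as written: 4 × (−149) = −596 kJ

ΔH = −596 kJ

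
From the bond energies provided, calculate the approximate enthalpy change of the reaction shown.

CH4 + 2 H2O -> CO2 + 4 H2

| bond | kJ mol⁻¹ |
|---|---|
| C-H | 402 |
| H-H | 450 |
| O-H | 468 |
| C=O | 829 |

Bonds broken (reactants):
  C-H: 4 × 402 = 1608
  O-H: 4 × 468 = 1872
  Σ(broken) = 3480 kJ
Bonds formed (products):
  C=O: 2 × 829 = 1658
  H-H: 4 × 450 = 1800
  Σ(formed) = 3458 kJ
ΔH = Σ(broken) − Σ(formed) = 3480 − 3458 = +22 kJ

ΔH ≈ +22 kJ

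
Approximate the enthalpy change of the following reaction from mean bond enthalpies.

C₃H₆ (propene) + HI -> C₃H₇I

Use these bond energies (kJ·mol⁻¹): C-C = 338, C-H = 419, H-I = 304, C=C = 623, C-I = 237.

Bonds broken (reactants):
  C-C: 1 × 338 = 338
  C-H: 6 × 419 = 2514
  C=C: 1 × 623 = 623
  H-I: 1 × 304 = 304
  Σ(broken) = 3779 kJ
Bonds formed (products):
  C-C: 2 × 338 = 676
  C-H: 7 × 419 = 2933
  C-I: 1 × 237 = 237
  Σ(formed) = 3846 kJ
ΔH = Σ(broken) − Σ(formed) = 3779 − 3846 = −67 kJ

ΔH ≈ −67 kJ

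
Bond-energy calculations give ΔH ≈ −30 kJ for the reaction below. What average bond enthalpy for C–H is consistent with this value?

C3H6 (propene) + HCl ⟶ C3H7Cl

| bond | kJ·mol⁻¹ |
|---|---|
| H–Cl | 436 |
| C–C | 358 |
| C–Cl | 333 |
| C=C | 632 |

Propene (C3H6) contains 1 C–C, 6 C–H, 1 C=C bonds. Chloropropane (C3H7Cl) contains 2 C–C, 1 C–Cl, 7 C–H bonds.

Let D be the C–H bond energy.
Σ(broken) = 1×358 + 6×D + 1×632 + 1×436 = 1426 + 6D
Σ(formed) = 2×358 + 1×333 + 7×D = 1049 + 7D
ΔH = Σ(broken) − Σ(formed) = (1426 + 6D) − (1049 + 7D) = +377 − D
Setting this equal to −30 kJ gives D = 407 kJ/mol.

D(C–H) ≈ 407 kJ/mol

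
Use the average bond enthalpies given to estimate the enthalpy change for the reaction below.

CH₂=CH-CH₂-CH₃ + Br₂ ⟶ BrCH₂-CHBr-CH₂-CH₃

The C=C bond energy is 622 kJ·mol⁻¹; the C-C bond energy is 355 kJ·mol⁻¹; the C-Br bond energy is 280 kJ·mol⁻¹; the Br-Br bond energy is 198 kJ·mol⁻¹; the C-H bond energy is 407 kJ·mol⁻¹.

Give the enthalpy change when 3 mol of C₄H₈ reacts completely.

Bonds broken (reactants):
  Br-Br: 1 × 198 = 198
  C-C: 2 × 355 = 710
  C-H: 8 × 407 = 3256
  C=C: 1 × 622 = 622
  Σ(broken) = 4786 kJ
Bonds formed (products):
  C-Br: 2 × 280 = 560
  C-C: 3 × 355 = 1065
  C-H: 8 × 407 = 3256
  Σ(formed) = 4881 kJ
ΔH = Σ(broken) − Σ(formed) = 4786 − 4881 = −95 kJ
For 3× the reaction as written: 3 × (−95) = −285 kJ

ΔH = −285 kJ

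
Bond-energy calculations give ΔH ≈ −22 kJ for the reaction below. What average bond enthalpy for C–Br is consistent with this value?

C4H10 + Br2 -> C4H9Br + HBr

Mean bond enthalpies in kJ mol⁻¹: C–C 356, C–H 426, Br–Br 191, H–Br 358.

D(C–Br) ≈ 281 kJ/mol

Let D be the C–Br bond energy.
Σ(broken) = 1×191 + 3×356 + 10×426 = 5519
Σ(formed) = 1×D + 3×356 + 9×426 + 1×358 = 5260 + D
ΔH = Σ(broken) − Σ(formed) = (5519) − (5260 + D) = +259 − D
Setting this equal to −22 kJ gives D = 281 kJ/mol.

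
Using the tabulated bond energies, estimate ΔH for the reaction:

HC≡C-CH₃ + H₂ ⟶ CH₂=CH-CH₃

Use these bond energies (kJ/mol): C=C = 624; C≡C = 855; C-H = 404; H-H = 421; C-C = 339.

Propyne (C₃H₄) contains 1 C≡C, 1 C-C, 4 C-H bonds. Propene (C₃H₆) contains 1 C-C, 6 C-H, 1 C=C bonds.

Bonds broken (reactants):
  C≡C: 1 × 855 = 855
  C-C: 1 × 339 = 339
  C-H: 4 × 404 = 1616
  H-H: 1 × 421 = 421
  Σ(broken) = 3231 kJ
Bonds formed (products):
  C-C: 1 × 339 = 339
  C-H: 6 × 404 = 2424
  C=C: 1 × 624 = 624
  Σ(formed) = 3387 kJ
ΔH = Σ(broken) − Σ(formed) = 3231 − 3387 = −156 kJ

ΔH ≈ −156 kJ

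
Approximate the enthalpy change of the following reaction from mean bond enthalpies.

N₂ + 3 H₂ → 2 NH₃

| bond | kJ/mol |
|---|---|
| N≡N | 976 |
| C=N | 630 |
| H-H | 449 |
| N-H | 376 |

Bonds broken (reactants):
  H-H: 3 × 449 = 1347
  N≡N: 1 × 976 = 976
  Σ(broken) = 2323 kJ
Bonds formed (products):
  N-H: 6 × 376 = 2256
  Σ(formed) = 2256 kJ
ΔH = Σ(broken) − Σ(formed) = 2323 − 2256 = +67 kJ

ΔH ≈ +67 kJ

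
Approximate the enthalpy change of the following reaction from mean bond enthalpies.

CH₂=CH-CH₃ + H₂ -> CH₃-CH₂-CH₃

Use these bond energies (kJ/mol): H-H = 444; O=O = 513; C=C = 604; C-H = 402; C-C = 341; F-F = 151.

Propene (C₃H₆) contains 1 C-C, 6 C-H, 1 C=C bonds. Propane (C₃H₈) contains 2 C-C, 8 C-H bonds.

Bonds broken (reactants):
  C-C: 1 × 341 = 341
  C-H: 6 × 402 = 2412
  C=C: 1 × 604 = 604
  H-H: 1 × 444 = 444
  Σ(broken) = 3801 kJ
Bonds formed (products):
  C-C: 2 × 341 = 682
  C-H: 8 × 402 = 3216
  Σ(formed) = 3898 kJ
ΔH = Σ(broken) − Σ(formed) = 3801 − 3898 = −97 kJ

ΔH ≈ −97 kJ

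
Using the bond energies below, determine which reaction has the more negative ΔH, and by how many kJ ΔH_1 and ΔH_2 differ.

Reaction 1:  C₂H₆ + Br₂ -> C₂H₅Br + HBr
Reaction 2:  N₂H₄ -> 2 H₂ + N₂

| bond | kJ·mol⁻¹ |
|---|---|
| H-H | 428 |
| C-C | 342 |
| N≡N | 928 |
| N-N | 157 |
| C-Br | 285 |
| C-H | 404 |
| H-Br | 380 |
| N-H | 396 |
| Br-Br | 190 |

Reaction 1:
  Bonds broken (reactants):
    Br-Br: 1 × 190 = 190
    C-C: 1 × 342 = 342
    C-H: 6 × 404 = 2424
    Σ(broken) = 2956 kJ
  Bonds formed (products):
    C-Br: 1 × 285 = 285
    C-C: 1 × 342 = 342
    C-H: 5 × 404 = 2020
    H-Br: 1 × 380 = 380
    Σ(formed) = 3027 kJ
  ΔH_1 = 2956 − 3027 = −71 kJ
Reaction 2:
  Bonds broken (reactants):
    N-H: 4 × 396 = 1584
    N-N: 1 × 157 = 157
    Σ(broken) = 1741 kJ
  Bonds formed (products):
    H-H: 2 × 428 = 856
    N≡N: 1 × 928 = 928
    Σ(formed) = 1784 kJ
  ΔH_2 = 1741 − 1784 = −43 kJ
ΔH_1 − ΔH_2 = −28 kJ, so reaction 1 has the more negative ΔH; |ΔH_1 − ΔH_2| = 28 kJ.

Reaction 1, by 28 kJ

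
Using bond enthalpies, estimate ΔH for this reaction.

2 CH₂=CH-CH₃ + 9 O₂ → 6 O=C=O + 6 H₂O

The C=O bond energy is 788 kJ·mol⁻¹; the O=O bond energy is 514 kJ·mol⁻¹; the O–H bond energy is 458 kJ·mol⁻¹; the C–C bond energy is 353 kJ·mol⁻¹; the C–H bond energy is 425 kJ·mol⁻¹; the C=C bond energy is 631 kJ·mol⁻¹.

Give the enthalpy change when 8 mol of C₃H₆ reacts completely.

Bonds broken (reactants):
  C–C: 2 × 353 = 706
  C–H: 12 × 425 = 5100
  C=C: 2 × 631 = 1262
  O=O: 9 × 514 = 4626
  Σ(broken) = 11694 kJ
Bonds formed (products):
  C=O: 12 × 788 = 9456
  O–H: 12 × 458 = 5496
  Σ(formed) = 14952 kJ
ΔH = Σ(broken) − Σ(formed) = 11694 − 14952 = −3258 kJ
For 4× the reaction as written: 4 × (−3258) = −13032 kJ

ΔH = −13032 kJ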